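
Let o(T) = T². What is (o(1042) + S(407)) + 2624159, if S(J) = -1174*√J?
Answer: 3709923 - 1174*√407 ≈ 3.6862e+6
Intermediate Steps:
(o(1042) + S(407)) + 2624159 = (1042² - 1174*√407) + 2624159 = (1085764 - 1174*√407) + 2624159 = 3709923 - 1174*√407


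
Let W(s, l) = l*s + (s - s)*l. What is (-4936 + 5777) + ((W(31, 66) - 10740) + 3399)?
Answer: -4454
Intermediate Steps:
W(s, l) = l*s (W(s, l) = l*s + 0*l = l*s + 0 = l*s)
(-4936 + 5777) + ((W(31, 66) - 10740) + 3399) = (-4936 + 5777) + ((66*31 - 10740) + 3399) = 841 + ((2046 - 10740) + 3399) = 841 + (-8694 + 3399) = 841 - 5295 = -4454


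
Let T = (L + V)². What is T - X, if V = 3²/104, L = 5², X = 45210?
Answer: -482184479/10816 ≈ -44581.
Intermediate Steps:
L = 25
V = 9/104 (V = 9*(1/104) = 9/104 ≈ 0.086538)
T = 6806881/10816 (T = (25 + 9/104)² = (2609/104)² = 6806881/10816 ≈ 629.33)
T - X = 6806881/10816 - 1*45210 = 6806881/10816 - 45210 = -482184479/10816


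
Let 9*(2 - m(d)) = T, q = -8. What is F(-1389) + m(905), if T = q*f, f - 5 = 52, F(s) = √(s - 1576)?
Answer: 158/3 + I*√2965 ≈ 52.667 + 54.452*I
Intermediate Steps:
F(s) = √(-1576 + s)
f = 57 (f = 5 + 52 = 57)
T = -456 (T = -8*57 = -456)
m(d) = 158/3 (m(d) = 2 - ⅑*(-456) = 2 + 152/3 = 158/3)
F(-1389) + m(905) = √(-1576 - 1389) + 158/3 = √(-2965) + 158/3 = I*√2965 + 158/3 = 158/3 + I*√2965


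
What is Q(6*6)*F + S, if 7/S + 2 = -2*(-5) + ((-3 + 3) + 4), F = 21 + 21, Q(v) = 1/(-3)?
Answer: -161/12 ≈ -13.417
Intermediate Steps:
Q(v) = -⅓
F = 42
S = 7/12 (S = 7/(-2 + (-2*(-5) + ((-3 + 3) + 4))) = 7/(-2 + (10 + (0 + 4))) = 7/(-2 + (10 + 4)) = 7/(-2 + 14) = 7/12 ≈ 0.58333)
Q(6*6)*F + S = -⅓*42 + 7/12 = -14 + 7/12 = -161/12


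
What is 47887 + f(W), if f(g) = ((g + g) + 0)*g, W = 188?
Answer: 118575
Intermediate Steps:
f(g) = 2*g² (f(g) = (2*g + 0)*g = (2*g)*g = 2*g²)
47887 + f(W) = 47887 + 2*188² = 47887 + 2*35344 = 47887 + 70688 = 118575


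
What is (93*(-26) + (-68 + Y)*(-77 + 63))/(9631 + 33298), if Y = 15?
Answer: -1676/42929 ≈ -0.039041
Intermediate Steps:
(93*(-26) + (-68 + Y)*(-77 + 63))/(9631 + 33298) = (93*(-26) + (-68 + 15)*(-77 + 63))/(9631 + 33298) = (-2418 - 53*(-14))/42929 = (-2418 + 742)*(1/42929) = -1676*1/42929 = -1676/42929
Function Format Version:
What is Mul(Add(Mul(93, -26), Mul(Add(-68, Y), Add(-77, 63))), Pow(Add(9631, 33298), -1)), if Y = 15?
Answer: Rational(-1676, 42929) ≈ -0.039041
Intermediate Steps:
Mul(Add(Mul(93, -26), Mul(Add(-68, Y), Add(-77, 63))), Pow(Add(9631, 33298), -1)) = Mul(Add(Mul(93, -26), Mul(Add(-68, 15), Add(-77, 63))), Pow(Add(9631, 33298), -1)) = Mul(Add(-2418, Mul(-53, -14)), Pow(42929, -1)) = Mul(Add(-2418, 742), Rational(1, 42929)) = Mul(-1676, Rational(1, 42929)) = Rational(-1676, 42929)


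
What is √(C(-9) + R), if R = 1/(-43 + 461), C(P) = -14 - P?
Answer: I*√873202/418 ≈ 2.2355*I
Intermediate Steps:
R = 1/418 ≈ 0.0023923
√(C(-9) + R) = √((-14 - 1*(-9)) + 1/418) = √((-14 + 9) + 1/418) = √(-5 + 1/418) = √(-2089/418) = I*√873202/418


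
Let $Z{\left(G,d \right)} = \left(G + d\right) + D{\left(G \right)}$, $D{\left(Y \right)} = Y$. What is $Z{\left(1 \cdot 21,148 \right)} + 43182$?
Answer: $43372$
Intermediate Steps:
$Z{\left(G,d \right)} = d + 2 G$ ($Z{\left(G,d \right)} = \left(G + d\right) + G = d + 2 G$)
$Z{\left(1 \cdot 21,148 \right)} + 43182 = \left(148 + 2 \cdot 1 \cdot 21\right) + 43182 = \left(148 + 2 \cdot 21\right) + 43182 = \left(148 + 42\right) + 43182 = 190 + 43182 = 43372$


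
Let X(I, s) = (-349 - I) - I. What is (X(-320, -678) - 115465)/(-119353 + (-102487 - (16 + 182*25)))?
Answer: 57587/113203 ≈ 0.50871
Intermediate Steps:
X(I, s) = -349 - 2*I
(X(-320, -678) - 115465)/(-119353 + (-102487 - (16 + 182*25))) = ((-349 - 2*(-320)) - 115465)/(-119353 + (-102487 - (16 + 182*25))) = ((-349 + 640) - 115465)/(-119353 + (-102487 - (16 + 4550))) = (291 - 115465)/(-119353 + (-102487 - 1*4566)) = -115174/(-119353 + (-102487 - 4566)) = -115174/(-119353 - 107053) = -115174/(-226406) = -115174*(-1/226406) = 57587/113203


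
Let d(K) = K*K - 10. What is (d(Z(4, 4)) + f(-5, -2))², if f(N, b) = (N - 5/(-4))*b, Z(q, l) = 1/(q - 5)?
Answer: 9/4 ≈ 2.2500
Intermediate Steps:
Z(q, l) = 1/(-5 + q)
f(N, b) = b*(5/4 + N) (f(N, b) = (N - 5*(-¼))*b = (N + 5/4)*b = (5/4 + N)*b = b*(5/4 + N))
d(K) = -10 + K² (d(K) = K² - 10 = -10 + K²)
(d(Z(4, 4)) + f(-5, -2))² = ((-10 + (1/(-5 + 4))²) + (¼)*(-2)*(5 + 4*(-5)))² = ((-10 + (1/(-1))²) + (¼)*(-2)*(5 - 20))² = ((-10 + (-1)²) + (¼)*(-2)*(-15))² = ((-10 + 1) + 15/2)² = (-9 + 15/2)² = (-3/2)² = 9/4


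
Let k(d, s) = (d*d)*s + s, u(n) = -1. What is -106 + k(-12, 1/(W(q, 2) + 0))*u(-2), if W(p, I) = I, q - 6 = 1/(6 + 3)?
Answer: -357/2 ≈ -178.50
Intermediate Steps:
q = 55/9 (q = 6 + 1/(6 + 3) = 6 + 1/9 = 6 + ⅑ = 55/9 ≈ 6.1111)
k(d, s) = s + s*d² (k(d, s) = d²*s + s = s*d² + s = s + s*d²)
-106 + k(-12, 1/(W(q, 2) + 0))*u(-2) = -106 + ((1 + (-12)²)/(2 + 0))*(-1) = -106 + ((1 + 144)/2)*(-1) = -106 + ((½)*145)*(-1) = -106 + (145/2)*(-1) = -106 - 145/2 = -357/2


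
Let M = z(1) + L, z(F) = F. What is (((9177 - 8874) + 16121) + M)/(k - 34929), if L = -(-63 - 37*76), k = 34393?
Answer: -4825/134 ≈ -36.007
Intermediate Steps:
L = 2875 (L = -(-63 - 2812) = -1*(-2875) = 2875)
M = 2876 (M = 1 + 2875 = 2876)
(((9177 - 8874) + 16121) + M)/(k - 34929) = (((9177 - 8874) + 16121) + 2876)/(34393 - 34929) = ((303 + 16121) + 2876)/(-536) = (16424 + 2876)*(-1/536) = 19300*(-1/536) = -4825/134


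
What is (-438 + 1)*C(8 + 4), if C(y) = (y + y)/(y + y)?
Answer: -437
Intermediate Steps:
C(y) = 1 (C(y) = (2*y)/((2*y)) = (2*y)*(1/(2*y)) = 1)
(-438 + 1)*C(8 + 4) = (-438 + 1)*1 = -437*1 = -437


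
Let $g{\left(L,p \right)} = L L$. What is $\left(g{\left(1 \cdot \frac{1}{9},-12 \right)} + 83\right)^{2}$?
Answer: $\frac{45212176}{6561} \approx 6891.0$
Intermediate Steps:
$g{\left(L,p \right)} = L^{2}$
$\left(g{\left(1 \cdot \frac{1}{9},-12 \right)} + 83\right)^{2} = \left(\left(1 \cdot \frac{1}{9}\right)^{2} + 83\right)^{2} = \left(\left(\frac{1}{9}\right)^{2} + 83\right)^{2} = \left(\frac{1}{81} + 83\right)^{2} = \left(\frac{6724}{81}\right)^{2} = \frac{45212176}{6561}$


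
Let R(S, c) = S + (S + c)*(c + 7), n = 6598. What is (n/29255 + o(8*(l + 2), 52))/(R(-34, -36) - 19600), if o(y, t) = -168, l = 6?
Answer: 2454121/257502510 ≈ 0.0095305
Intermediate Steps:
R(S, c) = S + (7 + c)*(S + c) (R(S, c) = S + (S + c)*(7 + c) = S + (7 + c)*(S + c))
(n/29255 + o(8*(l + 2), 52))/(R(-34, -36) - 19600) = (6598/29255 - 168)/(((-36)² + 7*(-36) + 8*(-34) - 34*(-36)) - 19600) = (6598*(1/29255) - 168)/((1296 - 252 - 272 + 1224) - 19600) = (6598/29255 - 168)/(1996 - 19600) = -4908242/29255/(-17604) = -4908242/29255*(-1/17604) = 2454121/257502510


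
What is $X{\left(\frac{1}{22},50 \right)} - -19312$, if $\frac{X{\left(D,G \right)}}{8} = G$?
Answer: $19712$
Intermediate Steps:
$X{\left(D,G \right)} = 8 G$
$X{\left(\frac{1}{22},50 \right)} - -19312 = 8 \cdot 50 - -19312 = 400 + 19312 = 19712$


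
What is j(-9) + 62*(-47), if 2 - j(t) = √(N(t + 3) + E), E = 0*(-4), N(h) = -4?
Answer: -2912 - 2*I ≈ -2912.0 - 2.0*I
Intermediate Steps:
E = 0
j(t) = 2 - 2*I (j(t) = 2 - √(-4 + 0) = 2 - √(-4) = 2 - 2*I)
j(-9) + 62*(-47) = (2 - 2*I) + 62*(-47) = (2 - 2*I) - 2914 = -2912 - 2*I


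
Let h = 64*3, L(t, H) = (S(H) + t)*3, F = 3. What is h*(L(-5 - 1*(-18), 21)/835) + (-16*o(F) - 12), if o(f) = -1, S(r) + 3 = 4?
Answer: 11404/835 ≈ 13.657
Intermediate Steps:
S(r) = 1 (S(r) = -3 + 4 = 1)
L(t, H) = 3 + 3*t (L(t, H) = (1 + t)*3 = 3 + 3*t)
h = 192
h*(L(-5 - 1*(-18), 21)/835) + (-16*o(F) - 12) = 192*((3 + 3*(-5 - 1*(-18)))/835) + (-16*(-1) - 12) = 192*((3 + 3*(-5 + 18))*(1/835)) + (16 - 12) = 192*((3 + 3*13)*(1/835)) + 4 = 192*((3 + 39)*(1/835)) + 4 = 192*(42*(1/835)) + 4 = 192*(42/835) + 4 = 8064/835 + 4 = 11404/835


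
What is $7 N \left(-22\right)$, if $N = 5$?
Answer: $-770$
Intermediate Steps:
$7 N \left(-22\right) = 7 \cdot 5 \left(-22\right) = 35 \left(-22\right) = -770$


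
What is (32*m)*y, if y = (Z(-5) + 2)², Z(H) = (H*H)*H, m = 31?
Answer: 15007968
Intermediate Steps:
Z(H) = H³ (Z(H) = H²*H = H³)
y = 15129 (y = ((-5)³ + 2)² = (-125 + 2)² = (-123)² = 15129)
(32*m)*y = (32*31)*15129 = 992*15129 = 15007968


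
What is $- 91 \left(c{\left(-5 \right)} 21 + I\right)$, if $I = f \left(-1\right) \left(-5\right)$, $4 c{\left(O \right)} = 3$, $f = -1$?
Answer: $- \frac{3913}{4} \approx -978.25$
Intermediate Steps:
$c{\left(O \right)} = \frac{3}{4}$ ($c{\left(O \right)} = \frac{1}{4} \cdot 3 = \frac{3}{4}$)
$I = -5$ ($I = \left(-1\right) \left(-1\right) \left(-5\right) = 1 \left(-5\right) = -5$)
$- 91 \left(c{\left(-5 \right)} 21 + I\right) = - 91 \left(\frac{3}{4} \cdot 21 - 5\right) = - 91 \left(\frac{63}{4} - 5\right) = \left(-91\right) \frac{43}{4} = - \frac{3913}{4}$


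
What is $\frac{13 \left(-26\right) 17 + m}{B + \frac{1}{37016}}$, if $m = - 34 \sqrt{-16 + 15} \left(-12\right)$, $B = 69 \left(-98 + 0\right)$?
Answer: $\frac{212693936}{250302191} - \frac{15102528 i}{250302191} \approx 0.84975 - 0.060337 i$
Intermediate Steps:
$B = -6762$ ($B = 69 \left(-98\right) = -6762$)
$m = 408 i$ ($m = - 34 \sqrt{-1} \left(-12\right) = - 34 i \left(-12\right) = 408 i \approx 408.0 i$)
$\frac{13 \left(-26\right) 17 + m}{B + \frac{1}{37016}} = \frac{13 \left(-26\right) 17 + 408 i}{-6762 + \frac{1}{37016}} = \frac{\left(-338\right) 17 + 408 i}{-6762 + \frac{1}{37016}} = \frac{-5746 + 408 i}{- \frac{250302191}{37016}} = \left(-5746 + 408 i\right) \left(- \frac{37016}{250302191}\right) = \frac{212693936}{250302191} - \frac{15102528 i}{250302191}$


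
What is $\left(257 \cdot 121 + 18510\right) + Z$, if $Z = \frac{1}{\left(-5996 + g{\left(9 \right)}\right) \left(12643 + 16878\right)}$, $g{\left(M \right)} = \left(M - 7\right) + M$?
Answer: $\frac{8764722758294}{176683185} \approx 49607.0$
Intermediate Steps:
$g{\left(M \right)} = -7 + 2 M$ ($g{\left(M \right)} = \left(-7 + M\right) + M = -7 + 2 M$)
$Z = - \frac{1}{176683185}$ ($Z = \frac{1}{\left(-5996 + \left(-7 + 2 \cdot 9\right)\right) \left(12643 + 16878\right)} = \frac{1}{\left(-5996 + \left(-7 + 18\right)\right) 29521} = \frac{1}{\left(-5996 + 11\right) 29521} = \frac{1}{\left(-5985\right) 29521} = \frac{1}{-176683185} = - \frac{1}{176683185} \approx -5.6598 \cdot 10^{-9}$)
$\left(257 \cdot 121 + 18510\right) + Z = \left(257 \cdot 121 + 18510\right) - \frac{1}{176683185} = \left(31097 + 18510\right) - \frac{1}{176683185} = 49607 - \frac{1}{176683185} = \frac{8764722758294}{176683185}$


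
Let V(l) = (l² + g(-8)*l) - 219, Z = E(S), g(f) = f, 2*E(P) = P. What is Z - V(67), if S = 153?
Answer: -7315/2 ≈ -3657.5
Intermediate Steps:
E(P) = P/2
Z = 153/2 (Z = (½)*153 = 153/2 ≈ 76.500)
V(l) = -219 + l² - 8*l (V(l) = (l² - 8*l) - 219 = -219 + l² - 8*l)
Z - V(67) = 153/2 - (-219 + 67² - 8*67) = 153/2 - (-219 + 4489 - 536) = 153/2 - 1*3734 = 153/2 - 3734 = -7315/2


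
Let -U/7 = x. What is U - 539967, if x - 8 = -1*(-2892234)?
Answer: -20785661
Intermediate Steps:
x = 2892242 (x = 8 - 1*(-2892234) = 8 + 2892234 = 2892242)
U = -20245694 (U = -7*2892242 = -20245694)
U - 539967 = -20245694 - 539967 = -20785661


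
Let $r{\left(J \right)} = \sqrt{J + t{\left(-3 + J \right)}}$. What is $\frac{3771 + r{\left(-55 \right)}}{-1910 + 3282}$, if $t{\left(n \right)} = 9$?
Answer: $\frac{3771}{1372} + \frac{i \sqrt{46}}{1372} \approx 2.7485 + 0.0049434 i$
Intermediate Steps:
$r{\left(J \right)} = \sqrt{9 + J}$ ($r{\left(J \right)} = \sqrt{J + 9} = \sqrt{9 + J}$)
$\frac{3771 + r{\left(-55 \right)}}{-1910 + 3282} = \frac{3771 + \sqrt{9 - 55}}{-1910 + 3282} = \frac{3771 + \sqrt{-46}}{1372} = \left(3771 + i \sqrt{46}\right) \frac{1}{1372} = \frac{3771}{1372} + \frac{i \sqrt{46}}{1372}$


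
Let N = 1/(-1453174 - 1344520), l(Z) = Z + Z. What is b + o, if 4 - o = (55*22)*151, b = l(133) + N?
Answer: -510411293361/2797694 ≈ -1.8244e+5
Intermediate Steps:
l(Z) = 2*Z
N = -1/2797694 (N = 1/(-2797694) = -1/2797694 ≈ -3.5744e-7)
b = 744186603/2797694 (b = 2*133 - 1/2797694 = 266 - 1/2797694 = 744186603/2797694 ≈ 266.00)
o = -182706 (o = 4 - 55*22*151 = 4 - 1210*151 = 4 - 1*182710 = 4 - 182710 = -182706)
b + o = 744186603/2797694 - 182706 = -510411293361/2797694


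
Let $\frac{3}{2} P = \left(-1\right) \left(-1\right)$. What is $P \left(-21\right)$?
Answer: $-14$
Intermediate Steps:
$P = \frac{2}{3}$ ($P = \frac{2 \left(\left(-1\right) \left(-1\right)\right)}{3} = \frac{2}{3} \cdot 1 = \frac{2}{3} \approx 0.66667$)
$P \left(-21\right) = \frac{2}{3} \left(-21\right) = -14$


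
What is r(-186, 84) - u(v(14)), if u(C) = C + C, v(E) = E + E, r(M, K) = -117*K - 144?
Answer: -10028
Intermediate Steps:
r(M, K) = -144 - 117*K
v(E) = 2*E
u(C) = 2*C
r(-186, 84) - u(v(14)) = (-144 - 117*84) - 2*2*14 = (-144 - 9828) - 2*28 = -9972 - 1*56 = -9972 - 56 = -10028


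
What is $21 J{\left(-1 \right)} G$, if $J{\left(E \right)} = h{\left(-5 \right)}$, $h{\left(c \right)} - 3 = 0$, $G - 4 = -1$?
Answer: $189$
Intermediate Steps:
$G = 3$ ($G = 4 - 1 = 3$)
$h{\left(c \right)} = 3$ ($h{\left(c \right)} = 3 + 0 = 3$)
$J{\left(E \right)} = 3$
$21 J{\left(-1 \right)} G = 21 \cdot 3 \cdot 3 = 63 \cdot 3 = 189$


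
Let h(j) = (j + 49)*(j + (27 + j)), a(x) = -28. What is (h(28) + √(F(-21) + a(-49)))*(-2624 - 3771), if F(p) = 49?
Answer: -40870445 - 6395*√21 ≈ -4.0900e+7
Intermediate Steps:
h(j) = (27 + 2*j)*(49 + j) (h(j) = (49 + j)*(27 + 2*j) = (27 + 2*j)*(49 + j))
(h(28) + √(F(-21) + a(-49)))*(-2624 - 3771) = ((1323 + 2*28² + 125*28) + √(49 - 28))*(-2624 - 3771) = ((1323 + 2*784 + 3500) + √21)*(-6395) = ((1323 + 1568 + 3500) + √21)*(-6395) = (6391 + √21)*(-6395) = -40870445 - 6395*√21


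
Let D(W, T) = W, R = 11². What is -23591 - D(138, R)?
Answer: -23729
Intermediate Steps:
R = 121
-23591 - D(138, R) = -23591 - 1*138 = -23591 - 138 = -23729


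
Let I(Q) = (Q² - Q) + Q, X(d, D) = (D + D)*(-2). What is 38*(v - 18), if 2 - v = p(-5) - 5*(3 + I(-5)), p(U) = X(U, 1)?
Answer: 4864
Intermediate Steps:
X(d, D) = -4*D (X(d, D) = (2*D)*(-2) = -4*D)
p(U) = -4 (p(U) = -4*1 = -4)
I(Q) = Q²
v = 146 (v = 2 - (-4 - 5*(3 + (-5)²)) = 2 - (-4 - 5*(3 + 25)) = 2 - (-4 - 5*28) = 2 - (-4 - 1*140) = 2 - (-4 - 140) = 2 - 1*(-144) = 2 + 144 = 146)
38*(v - 18) = 38*(146 - 18) = 38*128 = 4864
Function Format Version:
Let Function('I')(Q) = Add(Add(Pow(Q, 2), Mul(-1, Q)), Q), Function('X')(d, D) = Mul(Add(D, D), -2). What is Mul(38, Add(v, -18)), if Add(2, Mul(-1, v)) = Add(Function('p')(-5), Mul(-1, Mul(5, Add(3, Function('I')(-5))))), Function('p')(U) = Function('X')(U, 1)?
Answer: 4864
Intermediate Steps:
Function('X')(d, D) = Mul(-4, D) (Function('X')(d, D) = Mul(Mul(2, D), -2) = Mul(-4, D))
Function('p')(U) = -4 (Function('p')(U) = Mul(-4, 1) = -4)
Function('I')(Q) = Pow(Q, 2)
v = 146 (v = Add(2, Mul(-1, Add(-4, Mul(-1, Mul(5, Add(3, Pow(-5, 2))))))) = Add(2, Mul(-1, Add(-4, Mul(-1, Mul(5, Add(3, 25)))))) = Add(2, Mul(-1, Add(-4, Mul(-1, Mul(5, 28))))) = Add(2, Mul(-1, Add(-4, Mul(-1, 140)))) = Add(2, Mul(-1, Add(-4, -140))) = Add(2, Mul(-1, -144)) = Add(2, 144) = 146)
Mul(38, Add(v, -18)) = Mul(38, Add(146, -18)) = Mul(38, 128) = 4864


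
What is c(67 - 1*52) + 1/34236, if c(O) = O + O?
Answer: 1027081/34236 ≈ 30.000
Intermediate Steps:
c(O) = 2*O
c(67 - 1*52) + 1/34236 = 2*(67 - 1*52) + 1/34236 = 2*(67 - 52) + 1/34236 = 2*15 + 1/34236 = 30 + 1/34236 = 1027081/34236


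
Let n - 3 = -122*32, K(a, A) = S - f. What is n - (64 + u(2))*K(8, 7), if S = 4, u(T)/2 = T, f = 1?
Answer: -4105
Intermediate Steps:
u(T) = 2*T
K(a, A) = 3 (K(a, A) = 4 - 1*1 = 4 - 1 = 3)
n = -3901 (n = 3 - 122*32 = 3 - 3904 = -3901)
n - (64 + u(2))*K(8, 7) = -3901 - (64 + 2*2)*3 = -3901 - (64 + 4)*3 = -3901 - 68*3 = -3901 - 1*204 = -3901 - 204 = -4105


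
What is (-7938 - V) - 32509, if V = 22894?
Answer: -63341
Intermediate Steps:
(-7938 - V) - 32509 = (-7938 - 1*22894) - 32509 = (-7938 - 22894) - 32509 = -30832 - 32509 = -63341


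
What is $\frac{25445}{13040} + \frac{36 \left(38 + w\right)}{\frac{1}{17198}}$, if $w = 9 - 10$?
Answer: $\frac{59743380577}{2608} \approx 2.2908 \cdot 10^{7}$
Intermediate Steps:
$w = -1$ ($w = 9 - 10 = -1$)
$\frac{25445}{13040} + \frac{36 \left(38 + w\right)}{\frac{1}{17198}} = \frac{25445}{13040} + \frac{36 \left(38 - 1\right)}{\frac{1}{17198}} = 25445 \cdot \frac{1}{13040} + 36 \cdot 37 \frac{1}{\frac{1}{17198}} = \frac{5089}{2608} + 1332 \cdot 17198 = \frac{5089}{2608} + 22907736 = \frac{59743380577}{2608}$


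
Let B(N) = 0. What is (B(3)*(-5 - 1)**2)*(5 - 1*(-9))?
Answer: 0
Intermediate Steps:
(B(3)*(-5 - 1)**2)*(5 - 1*(-9)) = (0*(-5 - 1)**2)*(5 - 1*(-9)) = (0*(-6)**2)*(5 + 9) = (0*36)*14 = 0*14 = 0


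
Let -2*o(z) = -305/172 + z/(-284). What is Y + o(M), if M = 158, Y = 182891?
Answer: 4466958233/24424 ≈ 1.8289e+5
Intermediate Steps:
o(z) = 305/344 + z/568 (o(z) = -(-305/172 + z/(-284))/2 = -(-305*1/172 + z*(-1/284))/2 = -(-305/172 - z/284)/2 = 305/344 + z/568)
Y + o(M) = 182891 + (305/344 + (1/568)*158) = 182891 + (305/344 + 79/284) = 182891 + 28449/24424 = 4466958233/24424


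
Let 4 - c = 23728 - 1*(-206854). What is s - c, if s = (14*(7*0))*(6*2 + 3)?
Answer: 230578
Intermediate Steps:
c = -230578 (c = 4 - (23728 - 1*(-206854)) = 4 - (23728 + 206854) = 4 - 1*230582 = 4 - 230582 = -230578)
s = 0 (s = (14*0)*(12 + 3) = 0*15 = 0)
s - c = 0 - 1*(-230578) = 0 + 230578 = 230578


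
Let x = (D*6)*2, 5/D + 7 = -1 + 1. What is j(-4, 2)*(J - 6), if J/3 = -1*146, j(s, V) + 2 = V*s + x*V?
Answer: 84360/7 ≈ 12051.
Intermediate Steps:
D = -5/7 (D = 5/(-7 + (-1 + 1)) = 5/(-7 + 0) = 5/(-7) = 5*(-⅐) = -5/7 ≈ -0.71429)
x = -60/7 (x = -5/7*6*2 = -30/7*2 = -60/7 ≈ -8.5714)
j(s, V) = -2 - 60*V/7 + V*s (j(s, V) = -2 + (V*s - 60*V/7) = -2 + (-60*V/7 + V*s) = -2 - 60*V/7 + V*s)
J = -438 (J = 3*(-1*146) = 3*(-146) = -438)
j(-4, 2)*(J - 6) = (-2 - 60/7*2 + 2*(-4))*(-438 - 6) = (-2 - 120/7 - 8)*(-444) = -190/7*(-444) = 84360/7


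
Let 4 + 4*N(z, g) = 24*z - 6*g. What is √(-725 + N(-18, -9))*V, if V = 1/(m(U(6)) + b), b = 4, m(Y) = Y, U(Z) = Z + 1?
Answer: I*√3282/22 ≈ 2.604*I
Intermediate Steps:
U(Z) = 1 + Z
N(z, g) = -1 + 6*z - 3*g/2 (N(z, g) = -1 + (24*z - 6*g)/4 = -1 + (-6*g + 24*z)/4 = -1 + (6*z - 3*g/2) = -1 + 6*z - 3*g/2)
V = 1/11 (V = 1/((1 + 6) + 4) = 1/(7 + 4) = 1/11 ≈ 0.090909)
√(-725 + N(-18, -9))*V = √(-725 + (-1 + 6*(-18) - 3/2*(-9)))*(1/11) = √(-725 + (-1 - 108 + 27/2))*(1/11) = √(-725 - 191/2)*(1/11) = √(-1641/2)*(1/11) = (I*√3282/2)*(1/11) = I*√3282/22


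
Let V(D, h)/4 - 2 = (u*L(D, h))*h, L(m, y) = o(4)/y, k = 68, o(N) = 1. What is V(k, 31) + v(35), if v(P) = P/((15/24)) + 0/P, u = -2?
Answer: 56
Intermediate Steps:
L(m, y) = 1/y
v(P) = 8*P/5 (v(P) = P/((15*(1/24))) + 0 = P/(5/8) + 0 = P*(8/5) + 0 = 8*P/5 + 0 = 8*P/5)
V(D, h) = 0 (V(D, h) = 8 + 4*((-2/h)*h) = 8 + 4*(-2) = 8 - 8 = 0)
V(k, 31) + v(35) = 0 + (8/5)*35 = 0 + 56 = 56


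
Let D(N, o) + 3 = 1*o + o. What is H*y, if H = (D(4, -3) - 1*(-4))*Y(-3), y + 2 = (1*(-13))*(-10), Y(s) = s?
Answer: 1920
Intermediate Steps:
D(N, o) = -3 + 2*o (D(N, o) = -3 + (1*o + o) = -3 + (o + o) = -3 + 2*o)
y = 128 (y = -2 + (1*(-13))*(-10) = -2 - 13*(-10) = -2 + 130 = 128)
H = 15 (H = ((-3 + 2*(-3)) - 1*(-4))*(-3) = ((-3 - 6) + 4)*(-3) = (-9 + 4)*(-3) = -5*(-3) = 15)
H*y = 15*128 = 1920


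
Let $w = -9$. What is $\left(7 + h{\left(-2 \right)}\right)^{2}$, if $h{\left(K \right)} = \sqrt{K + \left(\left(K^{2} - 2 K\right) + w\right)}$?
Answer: $\left(7 + i \sqrt{3}\right)^{2} \approx 46.0 + 24.249 i$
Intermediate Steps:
$h{\left(K \right)} = \sqrt{-9 + K^{2} - K}$ ($h{\left(K \right)} = \sqrt{K - \left(9 - K^{2} + 2 K\right)} = \sqrt{-9 + K^{2} - K}$)
$\left(7 + h{\left(-2 \right)}\right)^{2} = \left(7 + \sqrt{-9 + \left(-2\right)^{2} - -2}\right)^{2} = \left(7 + \sqrt{-9 + 4 + 2}\right)^{2} = \left(7 + \sqrt{-3}\right)^{2} = \left(7 + i \sqrt{3}\right)^{2}$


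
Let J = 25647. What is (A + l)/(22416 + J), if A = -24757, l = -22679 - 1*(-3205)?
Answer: -44231/48063 ≈ -0.92027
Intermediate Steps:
l = -19474 (l = -22679 + 3205 = -19474)
(A + l)/(22416 + J) = (-24757 - 19474)/(22416 + 25647) = -44231/48063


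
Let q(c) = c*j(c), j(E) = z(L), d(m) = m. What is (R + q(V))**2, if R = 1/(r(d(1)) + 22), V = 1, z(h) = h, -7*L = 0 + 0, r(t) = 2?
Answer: 1/576 ≈ 0.0017361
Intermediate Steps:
L = 0 (L = -(0 + 0)/7 = -1/7*0 = 0)
j(E) = 0
R = 1/24 (R = 1/(2 + 22) = 1/24 ≈ 0.041667)
q(c) = 0 (q(c) = c*0 = 0)
(R + q(V))**2 = (1/24 + 0)**2 = (1/24)**2 = 1/576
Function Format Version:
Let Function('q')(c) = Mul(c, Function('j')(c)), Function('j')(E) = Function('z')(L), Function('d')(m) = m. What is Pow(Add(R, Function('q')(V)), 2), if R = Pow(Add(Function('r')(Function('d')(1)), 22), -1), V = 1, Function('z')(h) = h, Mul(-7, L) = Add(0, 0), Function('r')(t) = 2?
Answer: Rational(1, 576) ≈ 0.0017361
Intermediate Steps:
L = 0 (L = Mul(Rational(-1, 7), Add(0, 0)) = Mul(Rational(-1, 7), 0) = 0)
Function('j')(E) = 0
R = Rational(1, 24) (R = Pow(Add(2, 22), -1) = Pow(24, -1) = Rational(1, 24) ≈ 0.041667)
Function('q')(c) = 0 (Function('q')(c) = Mul(c, 0) = 0)
Pow(Add(R, Function('q')(V)), 2) = Pow(Add(Rational(1, 24), 0), 2) = Pow(Rational(1, 24), 2) = Rational(1, 576)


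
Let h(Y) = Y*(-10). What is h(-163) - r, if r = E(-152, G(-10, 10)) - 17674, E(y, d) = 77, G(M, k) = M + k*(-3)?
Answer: 19227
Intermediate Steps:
G(M, k) = M - 3*k
h(Y) = -10*Y
r = -17597 (r = 77 - 17674 = -17597)
h(-163) - r = -10*(-163) - 1*(-17597) = 1630 + 17597 = 19227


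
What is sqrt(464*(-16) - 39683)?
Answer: 17*I*sqrt(163) ≈ 217.04*I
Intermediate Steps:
sqrt(464*(-16) - 39683) = sqrt(-7424 - 39683) = sqrt(-47107) = 17*I*sqrt(163)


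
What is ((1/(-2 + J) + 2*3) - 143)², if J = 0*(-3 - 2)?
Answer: 75625/4 ≈ 18906.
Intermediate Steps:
J = 0 (J = 0*(-5) = 0)
((1/(-2 + J) + 2*3) - 143)² = ((1/(-2 + 0) + 2*3) - 143)² = ((1/(-2) + 6) - 143)² = ((-½ + 6) - 143)² = (11/2 - 143)² = (-275/2)² = 75625/4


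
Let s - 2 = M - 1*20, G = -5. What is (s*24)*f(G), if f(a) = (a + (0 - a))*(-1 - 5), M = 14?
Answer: 0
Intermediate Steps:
f(a) = 0 (f(a) = (a - a)*(-6) = 0*(-6) = 0)
s = -4 (s = 2 + (14 - 1*20) = 2 + (14 - 20) = 2 - 6 = -4)
(s*24)*f(G) = -4*24*0 = -96*0 = 0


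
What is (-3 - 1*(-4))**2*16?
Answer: 16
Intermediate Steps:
(-3 - 1*(-4))**2*16 = (-3 + 4)**2*16 = 1**2*16 = 1*16 = 16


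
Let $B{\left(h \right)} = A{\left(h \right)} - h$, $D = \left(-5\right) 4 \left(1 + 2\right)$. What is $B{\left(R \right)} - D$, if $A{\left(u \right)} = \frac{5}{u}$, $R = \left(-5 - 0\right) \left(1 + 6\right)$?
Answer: $\frac{664}{7} \approx 94.857$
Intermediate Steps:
$R = -35$ ($R = \left(-5 + 0\right) 7 = \left(-5\right) 7 = -35$)
$D = -60$ ($D = \left(-20\right) 3 = -60$)
$B{\left(h \right)} = - h + \frac{5}{h}$ ($B{\left(h \right)} = \frac{5}{h} - h = - h + \frac{5}{h}$)
$B{\left(R \right)} - D = \left(\left(-1\right) \left(-35\right) + \frac{5}{-35}\right) - -60 = \left(35 + 5 \left(- \frac{1}{35}\right)\right) + 60 = \left(35 - \frac{1}{7}\right) + 60 = \frac{244}{7} + 60 = \frac{664}{7}$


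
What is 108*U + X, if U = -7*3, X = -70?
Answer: -2338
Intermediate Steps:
U = -21
108*U + X = 108*(-21) - 70 = -2268 - 70 = -2338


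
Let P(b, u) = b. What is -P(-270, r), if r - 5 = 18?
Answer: 270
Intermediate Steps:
r = 23 (r = 5 + 18 = 23)
-P(-270, r) = -1*(-270) = 270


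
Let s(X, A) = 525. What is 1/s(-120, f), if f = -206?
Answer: 1/525 ≈ 0.0019048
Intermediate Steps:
1/s(-120, f) = 1/525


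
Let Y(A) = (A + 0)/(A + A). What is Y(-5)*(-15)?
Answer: -15/2 ≈ -7.5000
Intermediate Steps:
Y(A) = ½ (Y(A) = A/((2*A)) = A*(1/(2*A)) = ½)
Y(-5)*(-15) = (½)*(-15) = -15/2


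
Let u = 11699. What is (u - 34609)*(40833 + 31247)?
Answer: -1651352800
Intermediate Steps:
(u - 34609)*(40833 + 31247) = (11699 - 34609)*(40833 + 31247) = -22910*72080 = -1651352800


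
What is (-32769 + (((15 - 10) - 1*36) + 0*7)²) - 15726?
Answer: -47534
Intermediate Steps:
(-32769 + (((15 - 10) - 1*36) + 0*7)²) - 15726 = (-32769 + ((5 - 36) + 0)²) - 15726 = (-32769 + (-31 + 0)²) - 15726 = (-32769 + (-31)²) - 15726 = (-32769 + 961) - 15726 = -31808 - 15726 = -47534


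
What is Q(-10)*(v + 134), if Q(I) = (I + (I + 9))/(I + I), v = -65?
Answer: 759/20 ≈ 37.950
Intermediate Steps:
Q(I) = (9 + 2*I)/(2*I) (Q(I) = (I + (9 + I))/((2*I)) = (9 + 2*I)*(1/(2*I)) = (9 + 2*I)/(2*I))
Q(-10)*(v + 134) = ((9/2 - 10)/(-10))*(-65 + 134) = -⅒*(-11/2)*69 = (11/20)*69 = 759/20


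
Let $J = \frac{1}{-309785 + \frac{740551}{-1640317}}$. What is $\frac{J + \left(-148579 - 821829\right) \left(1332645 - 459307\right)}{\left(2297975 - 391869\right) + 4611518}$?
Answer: $- \frac{61521581248058270406043}{473129542387483872} \approx -1.3003 \cdot 10^{5}$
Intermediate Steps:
$J = - \frac{234331}{72592334628}$ ($J = \frac{1}{-309785 + 740551 \left(- \frac{1}{1640317}\right)} = \frac{1}{-309785 - \frac{105793}{234331}} = \frac{1}{- \frac{72592334628}{234331}} = - \frac{234331}{72592334628} \approx -3.228 \cdot 10^{-6}$)
$\frac{J + \left(-148579 - 821829\right) \left(1332645 - 459307\right)}{\left(2297975 - 391869\right) + 4611518} = \frac{- \frac{234331}{72592334628} + \left(-148579 - 821829\right) \left(1332645 - 459307\right)}{\left(2297975 - 391869\right) + 4611518} = \frac{- \frac{234331}{72592334628} - 847494181904}{\left(2297975 - 391869\right) + 4611518} = \frac{- \frac{234331}{72592334628} - 847494181904}{1906106 + 4611518} = - \frac{61521581248058270406043}{72592334628 \cdot 6517624} = \left(- \frac{61521581248058270406043}{72592334628}\right) \frac{1}{6517624} = - \frac{61521581248058270406043}{473129542387483872}$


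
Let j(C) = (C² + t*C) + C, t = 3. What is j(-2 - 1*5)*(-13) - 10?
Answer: -283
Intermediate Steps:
j(C) = C² + 4*C (j(C) = (C² + 3*C) + C = C² + 4*C)
j(-2 - 1*5)*(-13) - 10 = ((-2 - 1*5)*(4 + (-2 - 1*5)))*(-13) - 10 = ((-2 - 5)*(4 + (-2 - 5)))*(-13) - 10 = -7*(4 - 7)*(-13) - 10 = -7*(-3)*(-13) - 10 = 21*(-13) - 10 = -273 - 10 = -283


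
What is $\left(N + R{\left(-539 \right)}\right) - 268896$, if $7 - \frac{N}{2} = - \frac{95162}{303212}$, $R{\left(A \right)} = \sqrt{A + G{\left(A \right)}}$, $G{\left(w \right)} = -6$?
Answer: $- \frac{20382014665}{75803} + i \sqrt{545} \approx -2.6888 \cdot 10^{5} + 23.345 i$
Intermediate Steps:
$R{\left(A \right)} = \sqrt{-6 + A}$ ($R{\left(A \right)} = \sqrt{A - 6} = \sqrt{-6 + A}$)
$N = \frac{1108823}{75803}$ ($N = 14 - 2 \left(- \frac{95162}{303212}\right) = 14 - 2 \left(\left(-95162\right) \frac{1}{303212}\right) = 14 - - \frac{47581}{75803} = 14 + \frac{47581}{75803} = \frac{1108823}{75803} \approx 14.628$)
$\left(N + R{\left(-539 \right)}\right) - 268896 = \left(\frac{1108823}{75803} + \sqrt{-6 - 539}\right) - 268896 = \left(\frac{1108823}{75803} + \sqrt{-545}\right) - 268896 = \left(\frac{1108823}{75803} + i \sqrt{545}\right) - 268896 = - \frac{20382014665}{75803} + i \sqrt{545}$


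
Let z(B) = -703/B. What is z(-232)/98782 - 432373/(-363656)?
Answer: 1238641377165/1041757342768 ≈ 1.1890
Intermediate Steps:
z(-232)/98782 - 432373/(-363656) = -703/(-232)/98782 - 432373/(-363656) = -703*(-1/232)*(1/98782) - 432373*(-1/363656) = (703/232)*(1/98782) + 432373/363656 = 703/22917424 + 432373/363656 = 1238641377165/1041757342768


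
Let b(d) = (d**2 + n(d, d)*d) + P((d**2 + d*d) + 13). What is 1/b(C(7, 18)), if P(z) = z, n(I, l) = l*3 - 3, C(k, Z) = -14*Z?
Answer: 1/381793 ≈ 2.6192e-6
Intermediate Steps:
n(I, l) = -3 + 3*l (n(I, l) = 3*l - 3 = -3 + 3*l)
b(d) = 13 + 3*d**2 + d*(-3 + 3*d) (b(d) = (d**2 + (-3 + 3*d)*d) + ((d**2 + d*d) + 13) = (d**2 + d*(-3 + 3*d)) + ((d**2 + d**2) + 13) = (d**2 + d*(-3 + 3*d)) + (2*d**2 + 13) = (d**2 + d*(-3 + 3*d)) + (13 + 2*d**2) = 13 + 3*d**2 + d*(-3 + 3*d))
1/b(C(7, 18)) = 1/(13 - (-42)*18 + 6*(-14*18)**2) = 1/(13 - 3*(-252) + 6*(-252)**2) = 1/(13 + 756 + 6*63504) = 1/(13 + 756 + 381024) = 1/381793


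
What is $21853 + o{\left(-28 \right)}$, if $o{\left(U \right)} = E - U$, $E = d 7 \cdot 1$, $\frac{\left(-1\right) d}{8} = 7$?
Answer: $21489$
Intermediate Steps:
$d = -56$ ($d = \left(-8\right) 7 = -56$)
$E = -392$ ($E = \left(-56\right) 7 \cdot 1 = \left(-392\right) 1 = -392$)
$o{\left(U \right)} = -392 - U$
$21853 + o{\left(-28 \right)} = 21853 - 364 = 21489$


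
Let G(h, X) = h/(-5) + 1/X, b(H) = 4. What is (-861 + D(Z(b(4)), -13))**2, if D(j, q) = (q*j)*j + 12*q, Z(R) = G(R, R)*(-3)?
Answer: 177204795849/160000 ≈ 1.1075e+6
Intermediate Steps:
G(h, X) = 1/X - h/5 (G(h, X) = h*(-1/5) + 1/X = -h/5 + 1/X = 1/X - h/5)
Z(R) = -3/R + 3*R/5 (Z(R) = (1/R - R/5)*(-3) = -3/R + 3*R/5)
D(j, q) = 12*q + q*j**2 (D(j, q) = (j*q)*j + 12*q = q*j**2 + 12*q = 12*q + q*j**2)
(-861 + D(Z(b(4)), -13))**2 = (-861 - 13*(12 + (-3/4 + (3/5)*4)**2))**2 = (-861 - 13*(12 + (-3*1/4 + 12/5)**2))**2 = (-861 - 13*(12 + (-3/4 + 12/5)**2))**2 = (-861 - 13*(12 + (33/20)**2))**2 = (-861 - 13*(12 + 1089/400))**2 = (-861 - 13*5889/400)**2 = (-861 - 76557/400)**2 = (-420957/400)**2 = 177204795849/160000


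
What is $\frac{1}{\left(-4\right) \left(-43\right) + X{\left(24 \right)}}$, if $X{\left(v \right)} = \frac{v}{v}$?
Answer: $\frac{1}{173} \approx 0.0057803$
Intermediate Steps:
$X{\left(v \right)} = 1$
$\frac{1}{\left(-4\right) \left(-43\right) + X{\left(24 \right)}} = \frac{1}{\left(-4\right) \left(-43\right) + 1} = \frac{1}{172 + 1} = \frac{1}{173}$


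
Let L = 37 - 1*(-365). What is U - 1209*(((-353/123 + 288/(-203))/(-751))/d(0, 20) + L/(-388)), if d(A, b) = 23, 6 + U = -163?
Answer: 30213954815811/27890056726 ≈ 1083.3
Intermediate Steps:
U = -169 (U = -6 - 163 = -169)
L = 402 (L = 37 + 365 = 402)
U - 1209*(((-353/123 + 288/(-203))/(-751))/d(0, 20) + L/(-388)) = -169 - 1209*(((-353/123 + 288/(-203))/(-751))/23 + 402/(-388)) = -169 - 1209*(((-353*1/123 + 288*(-1/203))*(-1/751))*(1/23) + 402*(-1/388)) = -169 - 1209*(((-353/123 - 288/203)*(-1/751))*(1/23) - 201/194) = -169 - 1209*(-107083/24969*(-1/751)*(1/23) - 201/194) = -169 - 1209*((107083/18751719)*(1/23) - 201/194) = -169 - 1209*(107083/431289537 - 201/194) = -169 - 1209*(-86668422835/83670170178) = -169 + 34927374402505/27890056726 = 30213954815811/27890056726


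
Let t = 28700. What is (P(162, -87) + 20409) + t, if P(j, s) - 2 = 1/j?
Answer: 7955983/162 ≈ 49111.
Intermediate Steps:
P(j, s) = 2 + 1/j
(P(162, -87) + 20409) + t = ((2 + 1/162) + 20409) + 28700 = (325/162 + 20409) + 28700 = 3306583/162 + 28700 = 7955983/162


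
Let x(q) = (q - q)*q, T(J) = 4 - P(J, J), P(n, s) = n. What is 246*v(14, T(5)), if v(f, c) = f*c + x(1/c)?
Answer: -3444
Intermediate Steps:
T(J) = 4 - J
x(q) = 0 (x(q) = 0*q = 0)
v(f, c) = c*f (v(f, c) = f*c + 0 = c*f + 0 = c*f)
246*v(14, T(5)) = 246*((4 - 1*5)*14) = 246*((4 - 5)*14) = 246*(-1*14) = 246*(-14) = -3444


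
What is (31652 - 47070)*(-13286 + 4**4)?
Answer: 200896540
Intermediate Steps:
(31652 - 47070)*(-13286 + 4**4) = -15418*(-13286 + 256) = -15418*(-13030) = 200896540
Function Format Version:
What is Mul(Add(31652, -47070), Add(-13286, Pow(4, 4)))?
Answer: 200896540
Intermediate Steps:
Mul(Add(31652, -47070), Add(-13286, Pow(4, 4))) = Mul(-15418, Add(-13286, 256)) = Mul(-15418, -13030) = 200896540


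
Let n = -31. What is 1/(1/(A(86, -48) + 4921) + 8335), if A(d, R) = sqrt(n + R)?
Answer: 201843032121/1682361713745071 + I*sqrt(79)/1682361713745071 ≈ 0.00011998 + 5.2832e-15*I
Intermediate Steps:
A(d, R) = sqrt(-31 + R)
1/(1/(A(86, -48) + 4921) + 8335) = 1/(1/(sqrt(-31 - 48) + 4921) + 8335) = 1/(1/(sqrt(-79) + 4921) + 8335) = 1/(1/(I*sqrt(79) + 4921) + 8335) = 1/(1/(4921 + I*sqrt(79)) + 8335) = 1/(8335 + 1/(4921 + I*sqrt(79)))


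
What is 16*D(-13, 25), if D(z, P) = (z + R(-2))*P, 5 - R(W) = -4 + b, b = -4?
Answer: 0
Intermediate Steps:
R(W) = 13 (R(W) = 5 - (-4 - 4) = 5 - 1*(-8) = 5 + 8 = 13)
D(z, P) = P*(13 + z) (D(z, P) = (z + 13)*P = (13 + z)*P = P*(13 + z))
16*D(-13, 25) = 16*(25*(13 - 13)) = 16*(25*0) = 16*0 = 0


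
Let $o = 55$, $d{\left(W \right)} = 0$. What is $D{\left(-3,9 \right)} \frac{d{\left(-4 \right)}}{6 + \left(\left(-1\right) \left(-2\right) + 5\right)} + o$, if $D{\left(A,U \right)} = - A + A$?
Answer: $55$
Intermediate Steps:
$D{\left(A,U \right)} = 0$
$D{\left(-3,9 \right)} \frac{d{\left(-4 \right)}}{6 + \left(\left(-1\right) \left(-2\right) + 5\right)} + o = 0 \frac{1}{6 + \left(\left(-1\right) \left(-2\right) + 5\right)} 0 + 55 = 0 \frac{1}{6 + \left(2 + 5\right)} 0 + 55 = 0 \frac{1}{6 + 7} \cdot 0 + 55 = 0 \cdot \frac{1}{13} \cdot 0 + 55 = 0 \cdot 0 + 55 = 0 + 55 = 55$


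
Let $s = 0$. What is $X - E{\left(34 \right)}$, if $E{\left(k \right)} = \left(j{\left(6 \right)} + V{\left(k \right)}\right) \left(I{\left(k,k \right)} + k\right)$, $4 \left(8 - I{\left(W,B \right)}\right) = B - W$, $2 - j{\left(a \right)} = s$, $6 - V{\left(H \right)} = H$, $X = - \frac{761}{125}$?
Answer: $\frac{135739}{125} \approx 1085.9$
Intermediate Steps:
$X = - \frac{761}{125}$ ($X = \left(-761\right) \frac{1}{125} = - \frac{761}{125} \approx -6.088$)
$V{\left(H \right)} = 6 - H$
$j{\left(a \right)} = 2$ ($j{\left(a \right)} = 2 - 0 = 2 + 0 = 2$)
$I{\left(W,B \right)} = 8 - \frac{B}{4} + \frac{W}{4}$ ($I{\left(W,B \right)} = 8 - \frac{B - W}{4} = 8 - \left(- \frac{W}{4} + \frac{B}{4}\right) = 8 - \frac{B}{4} + \frac{W}{4}$)
$E{\left(k \right)} = \left(8 + k\right) \left(8 - k\right)$ ($E{\left(k \right)} = \left(2 - \left(-6 + k\right)\right) \left(\left(8 - \frac{k}{4} + \frac{k}{4}\right) + k\right) = \left(8 - k\right) \left(8 + k\right) = \left(8 + k\right) \left(8 - k\right)$)
$X - E{\left(34 \right)} = - \frac{761}{125} - \left(64 - 34^{2}\right) = - \frac{761}{125} - \left(64 - 1156\right) = - \frac{761}{125} - -1092 = - \frac{761}{125} + 1092 = \frac{135739}{125}$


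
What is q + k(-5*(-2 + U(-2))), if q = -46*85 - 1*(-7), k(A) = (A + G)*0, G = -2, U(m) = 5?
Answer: -3903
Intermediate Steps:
k(A) = 0 (k(A) = (A - 2)*0 = (-2 + A)*0 = 0)
q = -3903 (q = -3910 + 7 = -3903)
q + k(-5*(-2 + U(-2))) = -3903 + 0 = -3903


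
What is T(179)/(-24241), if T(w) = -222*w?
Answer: 39738/24241 ≈ 1.6393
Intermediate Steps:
T(179)/(-24241) = -222*179/(-24241) = -39738*(-1/24241) = 39738/24241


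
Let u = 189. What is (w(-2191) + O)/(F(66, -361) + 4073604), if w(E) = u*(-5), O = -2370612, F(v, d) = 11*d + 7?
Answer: -2371557/4069640 ≈ -0.58274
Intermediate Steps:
F(v, d) = 7 + 11*d
w(E) = -945 (w(E) = 189*(-5) = -945)
(w(-2191) + O)/(F(66, -361) + 4073604) = (-945 - 2370612)/((7 + 11*(-361)) + 4073604) = -2371557/((7 - 3971) + 4073604) = -2371557/(-3964 + 4073604) = -2371557/4069640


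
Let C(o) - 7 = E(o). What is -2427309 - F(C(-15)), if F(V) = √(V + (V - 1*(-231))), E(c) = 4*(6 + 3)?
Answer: -2427309 - √317 ≈ -2.4273e+6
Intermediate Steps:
E(c) = 36 (E(c) = 4*9 = 36)
C(o) = 43 (C(o) = 7 + 36 = 43)
F(V) = √(231 + 2*V) (F(V) = √(V + (V + 231)) = √(V + (231 + V)) = √(231 + 2*V))
-2427309 - F(C(-15)) = -2427309 - √(231 + 2*43) = -2427309 - √(231 + 86) = -2427309 - √317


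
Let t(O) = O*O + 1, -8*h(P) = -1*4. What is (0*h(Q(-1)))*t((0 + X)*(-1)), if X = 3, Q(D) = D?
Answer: 0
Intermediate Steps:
h(P) = 1/2 (h(P) = -(-1)*4/8 = -1/8*(-4) = 1/2)
t(O) = 1 + O**2 (t(O) = O**2 + 1 = 1 + O**2)
(0*h(Q(-1)))*t((0 + X)*(-1)) = (0*(1/2))*(1 + ((0 + 3)*(-1))**2) = 0*(1 + (3*(-1))**2) = 0*(1 + (-3)**2) = 0*(1 + 9) = 0*10 = 0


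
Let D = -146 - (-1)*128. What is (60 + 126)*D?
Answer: -3348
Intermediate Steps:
D = -18 (D = -146 - 1*(-128) = -146 + 128 = -18)
(60 + 126)*D = (60 + 126)*(-18) = 186*(-18) = -3348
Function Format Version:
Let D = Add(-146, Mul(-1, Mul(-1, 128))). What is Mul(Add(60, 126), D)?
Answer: -3348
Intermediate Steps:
D = -18 (D = Add(-146, Mul(-1, -128)) = Add(-146, 128) = -18)
Mul(Add(60, 126), D) = Mul(Add(60, 126), -18) = Mul(186, -18) = -3348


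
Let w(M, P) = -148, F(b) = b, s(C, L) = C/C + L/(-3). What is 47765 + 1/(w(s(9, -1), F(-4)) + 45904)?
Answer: 2185535341/45756 ≈ 47765.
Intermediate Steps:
s(C, L) = 1 - L/3 (s(C, L) = 1 + L*(-⅓) = 1 - L/3)
47765 + 1/(w(s(9, -1), F(-4)) + 45904) = 47765 + 1/(-148 + 45904) = 47765 + 1/45756 = 2185535341/45756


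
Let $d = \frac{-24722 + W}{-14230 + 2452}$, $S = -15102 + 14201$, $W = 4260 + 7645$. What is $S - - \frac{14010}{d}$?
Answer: $\frac{153461663}{12817} \approx 11973.0$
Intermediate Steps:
$W = 11905$
$S = -901$
$d = \frac{12817}{11778}$ ($d = \frac{-24722 + 11905}{-14230 + 2452} = - \frac{12817}{-11778} = \left(-12817\right) \left(- \frac{1}{11778}\right) = \frac{12817}{11778} \approx 1.0882$)
$S - - \frac{14010}{d} = -901 - - \frac{14010}{\frac{12817}{11778}} = -901 - \left(-14010\right) \frac{11778}{12817} = -901 - - \frac{165009780}{12817} = -901 + \frac{165009780}{12817} = \frac{153461663}{12817}$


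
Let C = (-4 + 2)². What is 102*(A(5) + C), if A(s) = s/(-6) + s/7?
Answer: 2771/7 ≈ 395.86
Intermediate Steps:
A(s) = -s/42 (A(s) = s*(-⅙) + s*(⅐) = -s/6 + s/7 = -s/42)
C = 4 (C = (-2)² = 4)
102*(A(5) + C) = 102*(-1/42*5 + 4) = 102*(-5/42 + 4) = 102*(163/42) = 2771/7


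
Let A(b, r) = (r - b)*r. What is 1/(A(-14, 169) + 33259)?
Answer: 1/64186 ≈ 1.5580e-5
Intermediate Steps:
A(b, r) = r*(r - b)
1/(A(-14, 169) + 33259) = 1/(169*(169 - 1*(-14)) + 33259) = 1/(169*(169 + 14) + 33259) = 1/(169*183 + 33259) = 1/(30927 + 33259) = 1/64186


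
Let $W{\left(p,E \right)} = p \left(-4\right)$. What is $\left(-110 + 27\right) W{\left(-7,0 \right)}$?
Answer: $-2324$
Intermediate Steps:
$W{\left(p,E \right)} = - 4 p$
$\left(-110 + 27\right) W{\left(-7,0 \right)} = \left(-110 + 27\right) \left(\left(-4\right) \left(-7\right)\right) = \left(-83\right) 28 = -2324$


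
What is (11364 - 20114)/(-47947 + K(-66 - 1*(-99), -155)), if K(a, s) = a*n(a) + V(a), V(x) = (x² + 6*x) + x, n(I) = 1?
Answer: 4375/23297 ≈ 0.18779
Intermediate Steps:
V(x) = x² + 7*x
K(a, s) = a + a*(7 + a) (K(a, s) = a*1 + a*(7 + a) = a + a*(7 + a))
(11364 - 20114)/(-47947 + K(-66 - 1*(-99), -155)) = (11364 - 20114)/(-47947 + (-66 - 1*(-99))*(8 + (-66 - 1*(-99)))) = -8750/(-47947 + (-66 + 99)*(8 + (-66 + 99))) = -8750/(-47947 + 33*(8 + 33)) = -8750/(-47947 + 33*41) = -8750/(-47947 + 1353) = -8750/(-46594) = -8750*(-1/46594) = 4375/23297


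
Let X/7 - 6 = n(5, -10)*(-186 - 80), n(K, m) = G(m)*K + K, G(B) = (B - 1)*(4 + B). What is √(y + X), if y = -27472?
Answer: 40*I*√407 ≈ 806.97*I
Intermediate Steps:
G(B) = (-1 + B)*(4 + B)
n(K, m) = K + K*(-4 + m² + 3*m) (n(K, m) = (-4 + m² + 3*m)*K + K = K*(-4 + m² + 3*m) + K = K + K*(-4 + m² + 3*m))
X = -623728 (X = 42 + 7*((5*(-3 + (-10)² + 3*(-10)))*(-186 - 80)) = 42 + 7*((5*(-3 + 100 - 30))*(-266)) = 42 + 7*((5*67)*(-266)) = 42 + 7*(335*(-266)) = 42 + 7*(-89110) = 42 - 623770 = -623728)
√(y + X) = √(-27472 - 623728) = √(-651200) = 40*I*√407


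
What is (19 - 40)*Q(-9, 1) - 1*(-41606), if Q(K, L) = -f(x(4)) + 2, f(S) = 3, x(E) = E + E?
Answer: 41627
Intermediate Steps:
x(E) = 2*E
Q(K, L) = -1 (Q(K, L) = -1*3 + 2 = -3 + 2 = -1)
(19 - 40)*Q(-9, 1) - 1*(-41606) = (19 - 40)*(-1) - 1*(-41606) = -21*(-1) + 41606 = 21 + 41606 = 41627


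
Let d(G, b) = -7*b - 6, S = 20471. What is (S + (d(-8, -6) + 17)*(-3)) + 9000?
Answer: 29312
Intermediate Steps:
d(G, b) = -6 - 7*b
(S + (d(-8, -6) + 17)*(-3)) + 9000 = (20471 + ((-6 - 7*(-6)) + 17)*(-3)) + 9000 = (20471 + ((-6 + 42) + 17)*(-3)) + 9000 = (20471 + (36 + 17)*(-3)) + 9000 = (20471 + 53*(-3)) + 9000 = (20471 - 159) + 9000 = 20312 + 9000 = 29312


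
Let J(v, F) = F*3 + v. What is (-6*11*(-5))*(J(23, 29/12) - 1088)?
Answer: -698115/2 ≈ -3.4906e+5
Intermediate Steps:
J(v, F) = v + 3*F (J(v, F) = 3*F + v = v + 3*F)
(-6*11*(-5))*(J(23, 29/12) - 1088) = (-6*11*(-5))*((23 + 3*(29/12)) - 1088) = (-66*(-5))*((23 + 3*(29*(1/12))) - 1088) = 330*((23 + 3*(29/12)) - 1088) = 330*((23 + 29/4) - 1088) = 330*(121/4 - 1088) = 330*(-4231/4) = -698115/2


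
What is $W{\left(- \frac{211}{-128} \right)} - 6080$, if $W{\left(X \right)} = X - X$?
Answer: $-6080$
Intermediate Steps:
$W{\left(X \right)} = 0$
$W{\left(- \frac{211}{-128} \right)} - 6080 = 0 - 6080 = -6080$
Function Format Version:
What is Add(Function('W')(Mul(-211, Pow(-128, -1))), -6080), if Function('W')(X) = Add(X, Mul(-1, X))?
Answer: -6080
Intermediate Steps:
Function('W')(X) = 0
Add(Function('W')(Mul(-211, Pow(-128, -1))), -6080) = Add(0, -6080) = -6080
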